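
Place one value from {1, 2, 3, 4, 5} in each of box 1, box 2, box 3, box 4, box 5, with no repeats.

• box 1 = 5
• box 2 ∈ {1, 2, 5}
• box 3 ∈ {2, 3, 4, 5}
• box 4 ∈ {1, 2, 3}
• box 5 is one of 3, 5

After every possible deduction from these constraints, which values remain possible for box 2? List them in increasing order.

box 1 has just one choice, so box 1 = 5. So box 2, box 3, box 5 can't be 5.
box 5 must be 3 (only option left). So box 3, box 4 can't be 3.
The 3 still-open variables draw from only 3 values {1, 2, 4}, so each is used; only box 3 can be 4, hence box 3 = 4.
No further eliminations apply; box 2 can still be any of 1, 2.

1, 2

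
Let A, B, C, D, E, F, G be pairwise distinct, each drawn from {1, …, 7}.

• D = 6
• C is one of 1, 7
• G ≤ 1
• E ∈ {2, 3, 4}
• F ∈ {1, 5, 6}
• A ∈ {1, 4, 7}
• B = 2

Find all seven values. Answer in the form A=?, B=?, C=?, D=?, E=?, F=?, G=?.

B must be 2 (only option left). Remove 2 from E.
That leaves D = 6. So F can't be 6.
G's domain is down to {1}, so G = 1. So A, C, F can't be 1.
C must be 7 (only option left). Eliminate 7 elsewhere: A.
F's domain is down to {5}, so F = 5.
That leaves A = 4. Remove 4 from E.
E has just one choice, so E = 3.

A=4, B=2, C=7, D=6, E=3, F=5, G=1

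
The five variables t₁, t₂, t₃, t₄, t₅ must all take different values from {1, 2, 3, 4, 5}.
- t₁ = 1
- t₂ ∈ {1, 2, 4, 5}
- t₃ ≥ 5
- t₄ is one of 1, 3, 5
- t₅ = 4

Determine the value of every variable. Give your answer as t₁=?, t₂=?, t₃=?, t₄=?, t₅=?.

t₁ must be 1 (only option left). Strike 1 from t₂, t₄.
t₃ must be 5 (only option left). Remove 5 from t₂, t₄.
t₄ has just one choice, so t₄ = 3.
t₅ has just one choice, so t₅ = 4. So t₂ can't be 4.
t₂'s domain is down to {2}, so t₂ = 2.

t₁=1, t₂=2, t₃=5, t₄=3, t₅=4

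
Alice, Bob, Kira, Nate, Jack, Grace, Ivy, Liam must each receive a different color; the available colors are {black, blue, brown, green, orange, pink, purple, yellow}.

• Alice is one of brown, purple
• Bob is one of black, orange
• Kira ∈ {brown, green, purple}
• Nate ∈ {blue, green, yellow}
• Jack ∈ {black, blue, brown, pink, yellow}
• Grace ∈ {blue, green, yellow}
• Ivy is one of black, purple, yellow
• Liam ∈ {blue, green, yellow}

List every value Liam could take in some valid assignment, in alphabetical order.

The 8 variables together cover exactly {black, blue, brown, green, orange, pink, purple, yellow} — 8 values for 8 variables — and orange appears only in Bob's list, so Bob = orange.
The 7 still-open variables together cover exactly {black, blue, brown, green, pink, purple, yellow} — 7 values for 7 variables — and pink appears only in Jack's list, so Jack = pink.
Among the 6 still-open variables, black fits only Ivy (and all 6 values in {black, blue, brown, green, purple, yellow} must be used), so Ivy = black.
Nate, Grace, Liam between them cover only {blue, green, yellow} — a naked triple. Remove those values from Kira.
No further eliminations apply; Liam can still be any of blue, green, yellow.

blue, green, yellow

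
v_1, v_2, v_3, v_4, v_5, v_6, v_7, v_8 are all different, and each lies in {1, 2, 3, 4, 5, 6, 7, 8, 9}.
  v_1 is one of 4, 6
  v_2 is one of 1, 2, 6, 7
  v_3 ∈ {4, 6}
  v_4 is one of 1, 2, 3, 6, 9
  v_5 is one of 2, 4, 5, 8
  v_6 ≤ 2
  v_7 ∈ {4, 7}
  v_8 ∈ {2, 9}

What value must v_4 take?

3

v_1 and v_3 share exactly the 2 values {4, 6}; by pigeonhole those values go to them, so strike 4, 6 from v_2, v_4, v_5, v_7.
v_7's domain is down to {7}, so v_7 = 7. So v_2 can't be 7.
The 2 variables v_2 and v_6 are confined to {1, 2}, which locks those values in; drop them from v_4, v_5, v_8.
v_8 has just one choice, so v_8 = 9. Strike 9 from v_4.
So v_4 = 3.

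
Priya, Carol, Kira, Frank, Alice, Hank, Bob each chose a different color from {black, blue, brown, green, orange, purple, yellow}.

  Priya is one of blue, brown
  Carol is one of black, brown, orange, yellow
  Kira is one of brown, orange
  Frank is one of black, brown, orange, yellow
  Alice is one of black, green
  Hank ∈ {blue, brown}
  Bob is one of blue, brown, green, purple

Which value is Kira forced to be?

Among the 7 variables, purple fits only Bob (and all 7 values in {black, blue, brown, green, orange, purple, yellow} must be used), so Bob = purple.
Among the 6 still-open variables, green fits only Alice (and all 6 values in {black, blue, brown, green, orange, yellow} must be used), so Alice = green.
Priya and Hank share exactly the 2 values {blue, brown}; by pigeonhole those values go to them, so strike blue, brown from Carol, Kira, Frank.
So Kira = orange.

orange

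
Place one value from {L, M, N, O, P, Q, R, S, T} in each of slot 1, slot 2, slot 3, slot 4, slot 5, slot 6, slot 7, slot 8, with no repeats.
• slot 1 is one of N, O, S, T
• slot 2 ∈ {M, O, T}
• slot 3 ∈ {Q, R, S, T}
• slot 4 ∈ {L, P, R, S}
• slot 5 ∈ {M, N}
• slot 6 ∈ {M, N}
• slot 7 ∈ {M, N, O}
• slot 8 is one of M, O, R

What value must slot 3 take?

Q

slot 5 and slot 6 share exactly the 2 values {M, N}; by pigeonhole those values go to them, so strike M, N from slot 1, slot 2, slot 7, slot 8.
That leaves slot 7 = O. Strike O from slot 1, slot 2, slot 8.
slot 8's domain is down to {R}, so slot 8 = R. So slot 3, slot 4 can't be R.
slot 2 has just one choice, so slot 2 = T. Eliminate T elsewhere: slot 1, slot 3.
That leaves slot 1 = S. Eliminate S elsewhere: slot 3, slot 4.
So slot 3 = Q.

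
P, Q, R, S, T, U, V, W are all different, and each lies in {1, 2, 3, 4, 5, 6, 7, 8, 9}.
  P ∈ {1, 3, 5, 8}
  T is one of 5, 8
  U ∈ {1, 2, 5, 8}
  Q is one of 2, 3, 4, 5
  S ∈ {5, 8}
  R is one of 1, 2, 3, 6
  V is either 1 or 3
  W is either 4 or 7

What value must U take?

The 8 variables together cover exactly {1, 2, 3, 4, 5, 6, 7, 8} — 8 values for 8 variables — and 6 appears only in R's list, so R = 6.
The 7 still-open variables together cover exactly {1, 2, 3, 4, 5, 7, 8} — 7 values for 7 variables — and 7 appears only in W's list, so W = 7.
The 6 still-open variables together cover exactly {1, 2, 3, 4, 5, 8} — 6 values for 6 variables — and 4 appears only in Q's list, so Q = 4.
The 5 still-open variables together cover exactly {1, 2, 3, 5, 8} — 5 values for 5 variables — and 2 appears only in U's list, so U = 2.

2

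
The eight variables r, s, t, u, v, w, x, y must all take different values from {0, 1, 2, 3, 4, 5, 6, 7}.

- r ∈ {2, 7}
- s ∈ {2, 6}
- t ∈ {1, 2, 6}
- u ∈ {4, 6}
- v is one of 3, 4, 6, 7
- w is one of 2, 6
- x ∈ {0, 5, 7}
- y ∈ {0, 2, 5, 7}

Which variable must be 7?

r

The 8 variables together cover exactly {0, 1, 2, 3, 4, 5, 6, 7} — 8 values for 8 variables — and 1 appears only in t's list, so t = 1.
The 7 still-open variables together cover exactly {0, 2, 3, 4, 5, 6, 7} — 7 values for 7 variables — and 3 appears only in v's list, so v = 3.
The 6 still-open variables draw from only 6 values {0, 2, 4, 5, 6, 7}, so each is used; only u can be 4, hence u = 4.
s and w between them cover only {2, 6} — a naked pair. Remove those values from r, y.
So 7 goes to r.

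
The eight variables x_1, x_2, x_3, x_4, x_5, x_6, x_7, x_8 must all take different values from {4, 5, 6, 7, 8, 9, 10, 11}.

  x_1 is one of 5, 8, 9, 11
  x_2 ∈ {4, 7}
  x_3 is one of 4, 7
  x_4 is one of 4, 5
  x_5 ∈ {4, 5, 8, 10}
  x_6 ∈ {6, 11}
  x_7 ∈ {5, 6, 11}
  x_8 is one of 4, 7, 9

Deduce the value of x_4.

5

The 8 variables draw from only 8 values {4, 5, 6, 7, 8, 9, 10, 11}, so each is used; only x_5 can be 10, hence x_5 = 10.
The 7 still-open variables draw from only 7 values {4, 5, 6, 7, 8, 9, 11}, so each is used; only x_1 can be 8, hence x_1 = 8.
The 6 still-open variables draw from only 6 values {4, 5, 6, 7, 9, 11}, so each is used; only x_8 can be 9, hence x_8 = 9.
x_2 and x_3 between them cover only {4, 7} — a naked pair. Remove those values from x_4.
So x_4 = 5.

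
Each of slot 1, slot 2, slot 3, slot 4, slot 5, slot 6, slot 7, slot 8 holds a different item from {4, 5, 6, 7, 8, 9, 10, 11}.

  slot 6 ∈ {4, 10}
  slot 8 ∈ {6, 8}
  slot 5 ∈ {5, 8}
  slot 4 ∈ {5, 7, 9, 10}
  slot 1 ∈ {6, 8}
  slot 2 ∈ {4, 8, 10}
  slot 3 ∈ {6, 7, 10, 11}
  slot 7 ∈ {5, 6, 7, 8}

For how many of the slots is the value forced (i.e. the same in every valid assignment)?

Among the 8 variables, 9 fits only slot 4 (and all 8 values in {4, 5, 6, 7, 8, 9, 10, 11} must be used), so slot 4 = 9.
The 7 still-open variables together cover exactly {4, 5, 6, 7, 8, 10, 11} — 7 values for 7 variables — and 11 appears only in slot 3's list, so slot 3 = 11.
The 6 still-open variables together cover exactly {4, 5, 6, 7, 8, 10} — 6 values for 6 variables — and 7 appears only in slot 7's list, so slot 7 = 7.
The 5 still-open variables draw from only 5 values {4, 5, 6, 8, 10}, so each is used; only slot 5 can be 5, hence slot 5 = 5.
slot 1 and slot 8 share exactly the 2 values {6, 8}; by pigeonhole those values go to them, so strike 6, 8 from slot 2.
Determined: slot 3=11, slot 4=9, slot 5=5, slot 7=7. The other slots each still have more than one consistent value. That makes 4.

4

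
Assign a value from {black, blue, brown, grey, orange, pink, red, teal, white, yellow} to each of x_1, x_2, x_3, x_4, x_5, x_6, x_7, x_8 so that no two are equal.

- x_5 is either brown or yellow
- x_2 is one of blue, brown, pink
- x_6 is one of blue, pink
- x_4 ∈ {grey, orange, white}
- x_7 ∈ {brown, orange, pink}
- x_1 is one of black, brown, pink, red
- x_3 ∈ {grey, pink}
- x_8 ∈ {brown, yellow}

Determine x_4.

white

x_5 and x_8 between them cover only {brown, yellow} — a naked pair. Remove those values from x_1, x_2, x_7.
x_2 and x_6 share exactly the 2 values {blue, pink}; by pigeonhole those values go to them, so strike blue, pink from x_1, x_3, x_7.
x_3 must be grey (only option left). Strike grey from x_4.
x_7 must be orange (only option left). Remove orange from x_4.
So x_4 = white.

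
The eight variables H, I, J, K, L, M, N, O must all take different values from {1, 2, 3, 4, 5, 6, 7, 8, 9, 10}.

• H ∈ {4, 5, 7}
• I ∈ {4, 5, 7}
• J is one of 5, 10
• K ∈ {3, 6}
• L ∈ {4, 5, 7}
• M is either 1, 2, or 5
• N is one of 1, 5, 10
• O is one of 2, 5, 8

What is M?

The 3 variables H, I, L are confined to {4, 5, 7}, which locks those values in; drop them from J, M, N, O.
That leaves J = 10. Eliminate 10 elsewhere: N.
N has just one choice, so N = 1. So M can't be 1.
So M = 2.

2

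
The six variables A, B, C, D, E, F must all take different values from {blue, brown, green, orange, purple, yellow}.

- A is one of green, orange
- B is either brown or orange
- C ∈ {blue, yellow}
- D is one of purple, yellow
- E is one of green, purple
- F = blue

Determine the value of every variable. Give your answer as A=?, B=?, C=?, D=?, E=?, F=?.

A=orange, B=brown, C=yellow, D=purple, E=green, F=blue

F's domain is down to {blue}, so F = blue. Eliminate blue elsewhere: C.
C's domain is down to {yellow}, so C = yellow. Remove yellow from D.
D must be purple (only option left). Remove purple from E.
E's domain is down to {green}, so E = green. Strike green from A.
A's domain is down to {orange}, so A = orange. So B can't be orange.
That leaves B = brown.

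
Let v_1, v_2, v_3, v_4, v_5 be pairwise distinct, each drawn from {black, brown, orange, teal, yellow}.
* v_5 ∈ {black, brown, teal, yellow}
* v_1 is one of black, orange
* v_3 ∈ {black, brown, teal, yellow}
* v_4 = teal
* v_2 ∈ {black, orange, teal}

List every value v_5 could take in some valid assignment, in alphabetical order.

brown, yellow

v_4's domain is down to {teal}, so v_4 = teal. Eliminate teal elsewhere: v_2, v_3, v_5.
v_1 and v_2 between them cover only {black, orange} — a naked pair. Remove those values from v_3, v_5.
No further eliminations apply; v_5 can still be any of brown, yellow.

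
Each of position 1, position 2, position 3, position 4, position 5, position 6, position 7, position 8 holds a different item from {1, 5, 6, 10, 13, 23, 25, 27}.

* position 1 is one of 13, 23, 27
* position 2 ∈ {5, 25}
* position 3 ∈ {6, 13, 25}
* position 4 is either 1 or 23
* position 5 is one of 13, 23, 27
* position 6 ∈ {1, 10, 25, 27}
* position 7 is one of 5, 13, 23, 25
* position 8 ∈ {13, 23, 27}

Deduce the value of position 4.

The 8 variables draw from only 8 values {1, 5, 6, 10, 13, 23, 25, 27}, so each is used; only position 3 can be 6, hence position 3 = 6.
The 7 still-open variables together cover exactly {1, 5, 10, 13, 23, 25, 27} — 7 values for 7 variables — and 10 appears only in position 6's list, so position 6 = 10.
Among the 6 still-open variables, 1 fits only position 4 (and all 6 values in {1, 5, 13, 23, 25, 27} must be used), so position 4 = 1.

1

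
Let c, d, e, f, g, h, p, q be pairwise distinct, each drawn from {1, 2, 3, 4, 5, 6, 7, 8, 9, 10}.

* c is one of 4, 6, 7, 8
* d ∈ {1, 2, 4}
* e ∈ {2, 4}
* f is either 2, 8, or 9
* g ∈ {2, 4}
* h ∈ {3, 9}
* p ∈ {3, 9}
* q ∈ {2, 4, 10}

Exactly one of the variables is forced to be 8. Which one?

f

e and g share exactly the 2 values {2, 4}; by pigeonhole those values go to them, so strike 2, 4 from c, d, f, q.
d's domain is down to {1}, so d = 1.
q's domain is down to {10}, so q = 10.
h and p between them cover only {3, 9} — a naked pair. Remove those values from f.
So 8 goes to f.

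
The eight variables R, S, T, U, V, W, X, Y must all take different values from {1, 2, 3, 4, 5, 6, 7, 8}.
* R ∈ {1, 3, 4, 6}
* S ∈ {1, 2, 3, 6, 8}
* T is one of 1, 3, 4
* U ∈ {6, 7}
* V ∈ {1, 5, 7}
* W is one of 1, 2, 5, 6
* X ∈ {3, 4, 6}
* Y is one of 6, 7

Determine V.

The 8 variables draw from only 8 values {1, 2, 3, 4, 5, 6, 7, 8}, so each is used; only S can be 8, hence S = 8.
The 7 still-open variables together cover exactly {1, 2, 3, 4, 5, 6, 7} — 7 values for 7 variables — and 2 appears only in W's list, so W = 2.
Among the 6 still-open variables, 5 fits only V (and all 6 values in {1, 3, 4, 5, 6, 7} must be used), so V = 5.

5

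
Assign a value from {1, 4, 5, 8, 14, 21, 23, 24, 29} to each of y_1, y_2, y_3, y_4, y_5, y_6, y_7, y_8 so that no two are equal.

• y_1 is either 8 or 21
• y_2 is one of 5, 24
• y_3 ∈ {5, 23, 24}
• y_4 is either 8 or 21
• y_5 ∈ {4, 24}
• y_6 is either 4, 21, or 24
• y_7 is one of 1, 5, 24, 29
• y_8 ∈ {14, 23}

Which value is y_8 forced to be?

y_1 and y_4 share exactly the 2 values {8, 21}; by pigeonhole those values go to them, so strike 8, 21 from y_6.
The 2 variables y_5 and y_6 are confined to {4, 24}, which locks those values in; drop them from y_2, y_3, y_7.
That leaves y_2 = 5. Eliminate 5 elsewhere: y_3, y_7.
y_3 has just one choice, so y_3 = 23. So y_8 can't be 23.
So y_8 = 14.

14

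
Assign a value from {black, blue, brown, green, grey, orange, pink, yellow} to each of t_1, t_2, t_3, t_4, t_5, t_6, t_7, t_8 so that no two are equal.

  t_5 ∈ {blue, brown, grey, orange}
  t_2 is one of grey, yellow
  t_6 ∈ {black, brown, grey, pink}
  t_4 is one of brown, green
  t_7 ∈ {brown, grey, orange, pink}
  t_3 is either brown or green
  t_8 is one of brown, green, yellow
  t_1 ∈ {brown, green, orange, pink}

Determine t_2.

The 8 variables draw from only 8 values {black, blue, brown, green, grey, orange, pink, yellow}, so each is used; only t_6 can be black, hence t_6 = black.
The 7 still-open variables draw from only 7 values {blue, brown, green, grey, orange, pink, yellow}, so each is used; only t_5 can be blue, hence t_5 = blue.
t_3 and t_4 share exactly the 2 values {brown, green}; by pigeonhole those values go to them, so strike brown, green from t_1, t_7, t_8.
That leaves t_8 = yellow. Strike yellow from t_2.
So t_2 = grey.

grey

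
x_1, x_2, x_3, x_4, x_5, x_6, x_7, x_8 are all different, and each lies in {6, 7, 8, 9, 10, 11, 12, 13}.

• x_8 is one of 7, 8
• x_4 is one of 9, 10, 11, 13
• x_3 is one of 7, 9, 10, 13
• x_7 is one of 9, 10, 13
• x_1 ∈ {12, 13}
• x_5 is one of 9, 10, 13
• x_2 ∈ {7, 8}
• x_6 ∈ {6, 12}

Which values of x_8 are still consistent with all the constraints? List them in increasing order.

The 8 variables draw from only 8 values {6, 7, 8, 9, 10, 11, 12, 13}, so each is used; only x_6 can be 6, hence x_6 = 6.
The 7 still-open variables draw from only 7 values {7, 8, 9, 10, 11, 12, 13}, so each is used; only x_4 can be 11, hence x_4 = 11.
The 6 still-open variables together cover exactly {7, 8, 9, 10, 12, 13} — 6 values for 6 variables — and 12 appears only in x_1's list, so x_1 = 12.
x_2 and x_8 between them cover only {7, 8} — a naked pair. Remove those values from x_3.
No further eliminations apply; x_8 can still be any of 7, 8.

7, 8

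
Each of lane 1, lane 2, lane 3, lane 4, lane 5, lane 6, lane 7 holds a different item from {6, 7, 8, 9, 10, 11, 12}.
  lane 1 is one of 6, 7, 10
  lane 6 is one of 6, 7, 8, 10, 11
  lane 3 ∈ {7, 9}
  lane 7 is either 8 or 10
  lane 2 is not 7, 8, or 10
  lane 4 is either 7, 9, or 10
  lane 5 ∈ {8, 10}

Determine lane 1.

The 7 variables draw from only 7 values {6, 7, 8, 9, 10, 11, 12}, so each is used; only lane 2 can be 12, hence lane 2 = 12.
The 6 still-open variables draw from only 6 values {6, 7, 8, 9, 10, 11}, so each is used; only lane 6 can be 11, hence lane 6 = 11.
The 5 still-open variables draw from only 5 values {6, 7, 8, 9, 10}, so each is used; only lane 1 can be 6, hence lane 1 = 6.

6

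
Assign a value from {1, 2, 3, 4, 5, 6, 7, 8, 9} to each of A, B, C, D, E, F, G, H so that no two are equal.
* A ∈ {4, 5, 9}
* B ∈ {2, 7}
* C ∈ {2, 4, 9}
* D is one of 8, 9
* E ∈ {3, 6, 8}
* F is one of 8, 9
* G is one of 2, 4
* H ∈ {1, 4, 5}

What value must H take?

The 2 variables D and F are confined to {8, 9}, which locks those values in; drop them from A, C, E.
C and G share exactly the 2 values {2, 4}; by pigeonhole those values go to them, so strike 2, 4 from A, B, H.
A must be 5 (only option left). Eliminate 5 elsewhere: H.
So H = 1.

1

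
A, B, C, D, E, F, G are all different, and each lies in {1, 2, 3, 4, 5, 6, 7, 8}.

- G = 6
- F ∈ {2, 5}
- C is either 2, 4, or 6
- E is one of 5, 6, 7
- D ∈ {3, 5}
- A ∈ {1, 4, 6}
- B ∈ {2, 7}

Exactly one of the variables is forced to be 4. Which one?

C

G must be 6 (only option left). Strike 6 from A, C, E.
Among the 6 still-open variables, 1 fits only A (and all 6 values in {1, 2, 3, 4, 5, 7} must be used), so A = 1.
Among the 5 still-open variables, 3 fits only D (and all 5 values in {2, 3, 4, 5, 7} must be used), so D = 3.
The 4 still-open variables draw from only 4 values {2, 4, 5, 7}, so each is used; only C can be 4, hence C = 4.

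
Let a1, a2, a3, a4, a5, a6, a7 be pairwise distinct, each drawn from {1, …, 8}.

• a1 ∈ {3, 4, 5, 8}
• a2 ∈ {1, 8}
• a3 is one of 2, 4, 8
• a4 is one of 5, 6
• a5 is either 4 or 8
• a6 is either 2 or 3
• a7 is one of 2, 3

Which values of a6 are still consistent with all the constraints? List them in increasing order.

2, 3

The 7 variables draw from only 7 values {1, 2, 3, 4, 5, 6, 8}, so each is used; only a2 can be 1, hence a2 = 1.
Among the 6 still-open variables, 6 fits only a4 (and all 6 values in {2, 3, 4, 5, 6, 8} must be used), so a4 = 6.
Among the 5 still-open variables, 5 fits only a1 (and all 5 values in {2, 3, 4, 5, 8} must be used), so a1 = 5.
a6 and a7 share exactly the 2 values {2, 3}; by pigeonhole those values go to them, so strike 2, 3 from a3.
No further eliminations apply; a6 can still be any of 2, 3.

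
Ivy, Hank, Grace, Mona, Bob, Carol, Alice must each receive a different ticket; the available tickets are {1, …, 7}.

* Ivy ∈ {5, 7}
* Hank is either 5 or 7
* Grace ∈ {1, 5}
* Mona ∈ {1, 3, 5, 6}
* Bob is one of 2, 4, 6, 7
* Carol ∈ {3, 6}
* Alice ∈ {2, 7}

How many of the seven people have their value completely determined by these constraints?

3

Among the 7 variables, 4 fits only Bob (and all 7 values in {1, 2, 3, 4, 5, 6, 7} must be used), so Bob = 4.
The 6 still-open variables draw from only 6 values {1, 2, 3, 5, 6, 7}, so each is used; only Alice can be 2, hence Alice = 2.
Ivy and Hank between them cover only {5, 7} — a naked pair. Remove those values from Grace, Mona.
Grace's domain is down to {1}, so Grace = 1. So Mona can't be 1.
Determined: Grace=1, Bob=4, Alice=2. The other people each still have more than one consistent value. That makes 3.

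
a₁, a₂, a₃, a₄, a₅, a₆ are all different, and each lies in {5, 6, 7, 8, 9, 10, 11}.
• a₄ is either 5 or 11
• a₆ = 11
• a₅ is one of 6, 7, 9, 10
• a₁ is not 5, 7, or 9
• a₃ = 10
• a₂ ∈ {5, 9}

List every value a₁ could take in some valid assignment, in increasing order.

6, 8

a₃ has just one choice, so a₃ = 10. So a₁, a₅ can't be 10.
That leaves a₆ = 11. Strike 11 from a₁, a₄.
a₄ must be 5 (only option left). Strike 5 from a₂.
That leaves a₂ = 9. So a₅ can't be 9.
No further eliminations apply; a₁ can still be any of 6, 8.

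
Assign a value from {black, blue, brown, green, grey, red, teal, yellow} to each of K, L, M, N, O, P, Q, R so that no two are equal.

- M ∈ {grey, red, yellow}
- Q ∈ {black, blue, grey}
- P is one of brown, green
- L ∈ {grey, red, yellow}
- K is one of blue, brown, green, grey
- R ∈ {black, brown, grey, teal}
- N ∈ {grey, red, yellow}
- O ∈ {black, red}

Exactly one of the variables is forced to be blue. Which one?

The 8 variables draw from only 8 values {black, blue, brown, green, grey, red, teal, yellow}, so each is used; only R can be teal, hence R = teal.
The 3 variables L, M, N are confined to {grey, red, yellow}, which locks those values in; drop them from K, O, Q.
O has just one choice, so O = black. So Q can't be black.
So blue goes to Q.

Q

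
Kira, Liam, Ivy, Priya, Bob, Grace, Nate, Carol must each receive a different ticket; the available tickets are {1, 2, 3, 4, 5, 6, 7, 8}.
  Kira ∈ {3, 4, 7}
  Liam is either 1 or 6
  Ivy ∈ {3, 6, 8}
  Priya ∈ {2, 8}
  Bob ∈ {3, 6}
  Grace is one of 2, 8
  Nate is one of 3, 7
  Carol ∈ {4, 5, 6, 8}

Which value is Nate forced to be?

7

The 8 variables draw from only 8 values {1, 2, 3, 4, 5, 6, 7, 8}, so each is used; only Liam can be 1, hence Liam = 1.
The 7 still-open variables together cover exactly {2, 3, 4, 5, 6, 7, 8} — 7 values for 7 variables — and 5 appears only in Carol's list, so Carol = 5.
Among the 6 still-open variables, 4 fits only Kira (and all 6 values in {2, 3, 4, 6, 7, 8} must be used), so Kira = 4.
The 5 still-open variables together cover exactly {2, 3, 6, 7, 8} — 5 values for 5 variables — and 7 appears only in Nate's list, so Nate = 7.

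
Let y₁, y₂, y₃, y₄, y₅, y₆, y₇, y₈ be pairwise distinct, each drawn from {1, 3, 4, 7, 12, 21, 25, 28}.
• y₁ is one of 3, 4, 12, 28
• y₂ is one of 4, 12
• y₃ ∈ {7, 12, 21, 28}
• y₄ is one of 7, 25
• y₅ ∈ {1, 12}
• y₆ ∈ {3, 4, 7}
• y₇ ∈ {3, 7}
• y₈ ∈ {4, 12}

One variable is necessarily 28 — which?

y₁

The 8 variables draw from only 8 values {1, 3, 4, 7, 12, 21, 25, 28}, so each is used; only y₅ can be 1, hence y₅ = 1.
The 7 still-open variables together cover exactly {3, 4, 7, 12, 21, 25, 28} — 7 values for 7 variables — and 21 appears only in y₃'s list, so y₃ = 21.
The 6 still-open variables draw from only 6 values {3, 4, 7, 12, 25, 28}, so each is used; only y₄ can be 25, hence y₄ = 25.
Among the 5 still-open variables, 28 fits only y₁ (and all 5 values in {3, 4, 7, 12, 28} must be used), so y₁ = 28.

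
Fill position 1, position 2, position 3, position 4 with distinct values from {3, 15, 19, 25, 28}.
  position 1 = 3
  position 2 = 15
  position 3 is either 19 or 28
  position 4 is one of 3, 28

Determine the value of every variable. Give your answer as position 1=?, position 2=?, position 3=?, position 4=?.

position 1 has just one choice, so position 1 = 3. So position 4 can't be 3.
position 2 must be 15 (only option left).
That leaves position 4 = 28. Strike 28 from position 3.
position 3's domain is down to {19}, so position 3 = 19.

position 1=3, position 2=15, position 3=19, position 4=28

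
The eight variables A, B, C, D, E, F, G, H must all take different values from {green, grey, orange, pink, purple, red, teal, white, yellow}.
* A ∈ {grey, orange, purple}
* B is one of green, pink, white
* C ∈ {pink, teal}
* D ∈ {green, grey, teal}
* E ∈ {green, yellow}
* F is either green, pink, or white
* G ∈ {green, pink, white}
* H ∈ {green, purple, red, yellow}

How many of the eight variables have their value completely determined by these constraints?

B, F, G between them cover only {green, pink, white} — a naked triple. Remove those values from C, D, E, H.
C's domain is down to {teal}, so C = teal. Remove teal from D.
That leaves D = grey. Eliminate grey elsewhere: A.
That leaves E = yellow. Eliminate yellow elsewhere: H.
Determined: C=teal, D=grey, E=yellow. The other variables each still have more than one consistent value. That makes 3.

3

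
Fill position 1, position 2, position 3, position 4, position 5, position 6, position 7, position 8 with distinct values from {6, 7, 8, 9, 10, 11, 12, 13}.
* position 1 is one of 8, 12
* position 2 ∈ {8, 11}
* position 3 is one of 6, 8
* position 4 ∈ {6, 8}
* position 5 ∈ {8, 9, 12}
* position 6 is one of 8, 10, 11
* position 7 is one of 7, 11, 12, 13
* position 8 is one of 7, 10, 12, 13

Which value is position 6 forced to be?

10

Among the 8 variables, 9 fits only position 5 (and all 8 values in {6, 7, 8, 9, 10, 11, 12, 13} must be used), so position 5 = 9.
position 3 and position 4 between them cover only {6, 8} — a naked pair. Remove those values from position 1, position 2, position 6.
position 1 must be 12 (only option left). Eliminate 12 elsewhere: position 7, position 8.
position 2 must be 11 (only option left). So position 6, position 7 can't be 11.
So position 6 = 10.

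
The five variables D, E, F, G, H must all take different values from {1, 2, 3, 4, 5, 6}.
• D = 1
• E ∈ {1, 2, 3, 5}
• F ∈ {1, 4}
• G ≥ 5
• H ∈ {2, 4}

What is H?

D must be 1 (only option left). So E, F can't be 1.
That leaves F = 4. So H can't be 4.
So H = 2.

2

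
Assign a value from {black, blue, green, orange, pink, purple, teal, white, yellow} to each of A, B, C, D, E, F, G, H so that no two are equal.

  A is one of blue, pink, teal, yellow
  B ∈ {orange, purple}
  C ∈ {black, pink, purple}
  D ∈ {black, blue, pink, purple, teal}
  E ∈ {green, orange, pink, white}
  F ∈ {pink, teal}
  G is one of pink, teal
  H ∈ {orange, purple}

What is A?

yellow

B and H between them cover only {orange, purple} — a naked pair. Remove those values from C, D, E.
The 2 variables F and G are confined to {pink, teal}, which locks those values in; drop them from A, C, D, E.
C's domain is down to {black}, so C = black. Strike black from D.
D has just one choice, so D = blue. Remove blue from A.
So A = yellow.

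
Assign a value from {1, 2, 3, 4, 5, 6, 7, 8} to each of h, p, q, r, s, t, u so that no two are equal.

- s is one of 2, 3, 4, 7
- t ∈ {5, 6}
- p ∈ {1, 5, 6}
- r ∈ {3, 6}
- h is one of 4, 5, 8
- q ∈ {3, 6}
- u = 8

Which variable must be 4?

h

u must be 8 (only option left). Remove 8 from h.
The 2 variables q and r are confined to {3, 6}, which locks those values in; drop them from p, s, t.
t must be 5 (only option left). Remove 5 from h, p.
So 4 goes to h.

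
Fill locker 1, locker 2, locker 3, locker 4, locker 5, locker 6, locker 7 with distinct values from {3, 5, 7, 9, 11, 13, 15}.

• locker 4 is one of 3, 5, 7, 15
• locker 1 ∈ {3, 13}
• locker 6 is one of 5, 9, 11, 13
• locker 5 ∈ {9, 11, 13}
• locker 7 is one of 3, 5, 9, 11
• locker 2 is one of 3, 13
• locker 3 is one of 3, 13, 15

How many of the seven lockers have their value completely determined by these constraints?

2

The 7 variables draw from only 7 values {3, 5, 7, 9, 11, 13, 15}, so each is used; only locker 4 can be 7, hence locker 4 = 7.
The 6 still-open variables draw from only 6 values {3, 5, 9, 11, 13, 15}, so each is used; only locker 3 can be 15, hence locker 3 = 15.
The 2 variables locker 1 and locker 2 are confined to {3, 13}, which locks those values in; drop them from locker 5, locker 6, locker 7.
Determined: locker 3=15, locker 4=7. The other lockers each still have more than one consistent value. That makes 2.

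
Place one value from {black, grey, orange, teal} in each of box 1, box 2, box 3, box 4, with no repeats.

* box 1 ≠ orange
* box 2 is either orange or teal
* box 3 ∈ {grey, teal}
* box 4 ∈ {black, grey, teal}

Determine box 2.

The 4 variables together cover exactly {black, grey, orange, teal} — 4 values for 4 variables — and orange appears only in box 2's list, so box 2 = orange.

orange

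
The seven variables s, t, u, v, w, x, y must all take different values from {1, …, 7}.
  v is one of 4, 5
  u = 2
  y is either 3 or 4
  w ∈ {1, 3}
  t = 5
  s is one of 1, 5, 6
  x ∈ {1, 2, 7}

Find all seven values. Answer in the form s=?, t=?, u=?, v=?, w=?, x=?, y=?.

s=6, t=5, u=2, v=4, w=1, x=7, y=3

t has just one choice, so t = 5. Remove 5 from s, v.
u must be 2 (only option left). So x can't be 2.
v's domain is down to {4}, so v = 4. Strike 4 from y.
y must be 3 (only option left). Remove 3 from w.
w's domain is down to {1}, so w = 1. Remove 1 from s, x.
That leaves x = 7.
s has just one choice, so s = 6.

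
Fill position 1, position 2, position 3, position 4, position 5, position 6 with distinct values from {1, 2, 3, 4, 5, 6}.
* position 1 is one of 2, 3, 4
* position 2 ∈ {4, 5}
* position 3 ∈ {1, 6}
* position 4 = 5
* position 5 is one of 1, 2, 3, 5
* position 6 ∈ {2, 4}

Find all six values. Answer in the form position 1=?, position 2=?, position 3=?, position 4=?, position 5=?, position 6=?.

position 1=3, position 2=4, position 3=6, position 4=5, position 5=1, position 6=2

position 4 has just one choice, so position 4 = 5. Eliminate 5 elsewhere: position 2, position 5.
That leaves position 2 = 4. So position 1, position 6 can't be 4.
position 6's domain is down to {2}, so position 6 = 2. Eliminate 2 elsewhere: position 1, position 5.
position 1 has just one choice, so position 1 = 3. So position 5 can't be 3.
That leaves position 5 = 1. Strike 1 from position 3.
position 3's domain is down to {6}, so position 3 = 6.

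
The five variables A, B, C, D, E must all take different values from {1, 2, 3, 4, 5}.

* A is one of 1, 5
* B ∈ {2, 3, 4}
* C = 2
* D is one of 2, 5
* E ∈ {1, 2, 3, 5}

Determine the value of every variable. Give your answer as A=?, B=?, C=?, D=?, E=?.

C must be 2 (only option left). Remove 2 from B, D, E.
D has just one choice, so D = 5. Remove 5 from A, E.
That leaves A = 1. Eliminate 1 elsewhere: E.
E must be 3 (only option left). Remove 3 from B.
That leaves B = 4.

A=1, B=4, C=2, D=5, E=3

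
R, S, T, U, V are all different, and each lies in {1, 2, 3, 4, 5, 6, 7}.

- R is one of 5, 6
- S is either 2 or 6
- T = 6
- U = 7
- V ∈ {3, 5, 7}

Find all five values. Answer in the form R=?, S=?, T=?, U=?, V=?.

R=5, S=2, T=6, U=7, V=3

T must be 6 (only option left). Eliminate 6 elsewhere: R, S.
That leaves U = 7. So V can't be 7.
R must be 5 (only option left). So V can't be 5.
S's domain is down to {2}, so S = 2.
V has just one choice, so V = 3.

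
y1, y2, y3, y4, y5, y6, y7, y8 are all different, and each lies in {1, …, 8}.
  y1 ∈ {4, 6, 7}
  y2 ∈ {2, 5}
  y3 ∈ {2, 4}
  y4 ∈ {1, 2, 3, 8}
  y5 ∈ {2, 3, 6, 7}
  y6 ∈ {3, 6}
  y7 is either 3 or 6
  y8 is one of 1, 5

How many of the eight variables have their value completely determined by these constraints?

The 8 variables draw from only 8 values {1, 2, 3, 4, 5, 6, 7, 8}, so each is used; only y4 can be 8, hence y4 = 8.
Among the 7 still-open variables, 1 fits only y8 (and all 7 values in {1, 2, 3, 4, 5, 6, 7} must be used), so y8 = 1.
The 6 still-open variables draw from only 6 values {2, 3, 4, 5, 6, 7}, so each is used; only y2 can be 5, hence y2 = 5.
The 2 variables y6 and y7 are confined to {3, 6}, which locks those values in; drop them from y1, y5.
Determined: y2=5, y4=8, y8=1. The other variables each still have more than one consistent value. That makes 3.

3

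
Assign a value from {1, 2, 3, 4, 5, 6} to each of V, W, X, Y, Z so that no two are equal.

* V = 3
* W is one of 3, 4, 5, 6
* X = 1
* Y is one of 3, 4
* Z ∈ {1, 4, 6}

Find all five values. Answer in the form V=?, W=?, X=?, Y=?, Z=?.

V has just one choice, so V = 3. So W, Y can't be 3.
X must be 1 (only option left). Remove 1 from Z.
Y must be 4 (only option left). So W, Z can't be 4.
Z has just one choice, so Z = 6. Remove 6 from W.
W has just one choice, so W = 5.

V=3, W=5, X=1, Y=4, Z=6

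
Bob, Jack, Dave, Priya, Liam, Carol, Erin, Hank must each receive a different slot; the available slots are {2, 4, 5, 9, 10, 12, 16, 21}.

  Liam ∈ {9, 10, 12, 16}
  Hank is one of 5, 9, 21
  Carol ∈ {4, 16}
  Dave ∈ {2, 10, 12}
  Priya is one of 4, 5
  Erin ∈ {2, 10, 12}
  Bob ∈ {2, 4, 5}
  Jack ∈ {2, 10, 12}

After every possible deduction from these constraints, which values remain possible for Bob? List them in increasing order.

The 8 variables draw from only 8 values {2, 4, 5, 9, 10, 12, 16, 21}, so each is used; only Hank can be 21, hence Hank = 21.
The 7 still-open variables draw from only 7 values {2, 4, 5, 9, 10, 12, 16}, so each is used; only Liam can be 9, hence Liam = 9.
Among the 6 still-open variables, 16 fits only Carol (and all 6 values in {2, 4, 5, 10, 12, 16} must be used), so Carol = 16.
Jack, Dave, Erin between them cover only {2, 10, 12} — a naked triple. Remove those values from Bob.
No further eliminations apply; Bob can still be any of 4, 5.

4, 5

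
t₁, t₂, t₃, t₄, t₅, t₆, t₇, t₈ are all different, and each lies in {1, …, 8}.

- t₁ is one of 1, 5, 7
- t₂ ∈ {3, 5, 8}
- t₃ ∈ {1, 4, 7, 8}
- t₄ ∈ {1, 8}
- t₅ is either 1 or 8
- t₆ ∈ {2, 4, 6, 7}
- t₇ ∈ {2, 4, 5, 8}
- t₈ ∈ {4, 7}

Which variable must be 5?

t₁

Among the 8 variables, 3 fits only t₂ (and all 8 values in {1, 2, 3, 4, 5, 6, 7, 8} must be used), so t₂ = 3.
The 7 still-open variables draw from only 7 values {1, 2, 4, 5, 6, 7, 8}, so each is used; only t₆ can be 6, hence t₆ = 6.
The 6 still-open variables together cover exactly {1, 2, 4, 5, 7, 8} — 6 values for 6 variables — and 2 appears only in t₇'s list, so t₇ = 2.
Among the 5 still-open variables, 5 fits only t₁ (and all 5 values in {1, 4, 5, 7, 8} must be used), so t₁ = 5.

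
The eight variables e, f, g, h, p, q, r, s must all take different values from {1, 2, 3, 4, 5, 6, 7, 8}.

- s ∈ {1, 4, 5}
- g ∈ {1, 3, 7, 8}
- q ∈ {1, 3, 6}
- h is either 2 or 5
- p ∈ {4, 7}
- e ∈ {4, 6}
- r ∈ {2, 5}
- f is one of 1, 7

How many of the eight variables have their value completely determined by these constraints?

3

The 8 variables together cover exactly {1, 2, 3, 4, 5, 6, 7, 8} — 8 values for 8 variables — and 8 appears only in g's list, so g = 8.
The 7 still-open variables draw from only 7 values {1, 2, 3, 4, 5, 6, 7}, so each is used; only q can be 3, hence q = 3.
Among the 6 still-open variables, 6 fits only e (and all 6 values in {1, 2, 4, 5, 6, 7} must be used), so e = 6.
h and r between them cover only {2, 5} — a naked pair. Remove those values from s.
Determined: e=6, g=8, q=3. The other variables each still have more than one consistent value. That makes 3.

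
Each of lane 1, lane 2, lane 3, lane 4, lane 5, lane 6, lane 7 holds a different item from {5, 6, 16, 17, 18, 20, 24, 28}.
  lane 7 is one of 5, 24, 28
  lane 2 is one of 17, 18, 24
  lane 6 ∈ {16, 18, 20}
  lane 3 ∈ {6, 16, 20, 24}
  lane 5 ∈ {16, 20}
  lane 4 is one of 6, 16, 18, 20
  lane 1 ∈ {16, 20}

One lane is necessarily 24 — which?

lane 3

lane 1 and lane 5 between them cover only {16, 20} — a naked pair. Remove those values from lane 3, lane 4, lane 6.
lane 6's domain is down to {18}, so lane 6 = 18. Remove 18 from lane 2, lane 4.
lane 4 must be 6 (only option left). Remove 6 from lane 3.
So 24 goes to lane 3.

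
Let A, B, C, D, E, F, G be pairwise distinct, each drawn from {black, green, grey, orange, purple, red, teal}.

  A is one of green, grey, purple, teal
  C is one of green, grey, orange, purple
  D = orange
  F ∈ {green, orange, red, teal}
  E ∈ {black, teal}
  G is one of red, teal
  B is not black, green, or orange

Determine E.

black

D has just one choice, so D = orange. Strike orange from C, F.
The 6 still-open variables draw from only 6 values {black, green, grey, purple, red, teal}, so each is used; only E can be black, hence E = black.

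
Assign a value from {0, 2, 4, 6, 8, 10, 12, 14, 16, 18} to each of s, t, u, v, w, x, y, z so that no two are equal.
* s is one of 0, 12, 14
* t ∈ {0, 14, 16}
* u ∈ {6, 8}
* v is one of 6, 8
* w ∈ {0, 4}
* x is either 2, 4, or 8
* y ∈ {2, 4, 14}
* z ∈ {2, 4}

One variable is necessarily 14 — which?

y

Among the 8 variables, 12 fits only s (and all 8 values in {0, 2, 4, 6, 8, 12, 14, 16} must be used), so s = 12.
Among the 7 still-open variables, 16 fits only t (and all 7 values in {0, 2, 4, 6, 8, 14, 16} must be used), so t = 16.
The 6 still-open variables draw from only 6 values {0, 2, 4, 6, 8, 14}, so each is used; only w can be 0, hence w = 0.
The 5 still-open variables together cover exactly {2, 4, 6, 8, 14} — 5 values for 5 variables — and 14 appears only in y's list, so y = 14.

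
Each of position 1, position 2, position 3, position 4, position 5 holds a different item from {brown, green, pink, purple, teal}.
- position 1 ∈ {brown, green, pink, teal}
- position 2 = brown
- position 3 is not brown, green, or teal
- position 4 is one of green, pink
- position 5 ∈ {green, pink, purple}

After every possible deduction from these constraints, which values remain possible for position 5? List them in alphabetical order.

green, pink, purple

position 2 has just one choice, so position 2 = brown. Strike brown from position 1.
The 4 still-open variables draw from only 4 values {green, pink, purple, teal}, so each is used; only position 1 can be teal, hence position 1 = teal.
No further eliminations apply; position 5 can still be any of green, pink, purple.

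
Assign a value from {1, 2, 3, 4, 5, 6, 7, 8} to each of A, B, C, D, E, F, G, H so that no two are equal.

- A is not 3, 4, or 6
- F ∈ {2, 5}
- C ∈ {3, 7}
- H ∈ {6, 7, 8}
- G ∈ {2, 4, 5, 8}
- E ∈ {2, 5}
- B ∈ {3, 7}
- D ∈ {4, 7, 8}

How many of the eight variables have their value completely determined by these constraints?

The 8 variables draw from only 8 values {1, 2, 3, 4, 5, 6, 7, 8}, so each is used; only A can be 1, hence A = 1.
Among the 7 still-open variables, 6 fits only H (and all 7 values in {2, 3, 4, 5, 6, 7, 8} must be used), so H = 6.
B and C between them cover only {3, 7} — a naked pair. Remove those values from D.
The 2 variables E and F are confined to {2, 5}, which locks those values in; drop them from G.
Determined: A=1, H=6. The other variables each still have more than one consistent value. That makes 2.

2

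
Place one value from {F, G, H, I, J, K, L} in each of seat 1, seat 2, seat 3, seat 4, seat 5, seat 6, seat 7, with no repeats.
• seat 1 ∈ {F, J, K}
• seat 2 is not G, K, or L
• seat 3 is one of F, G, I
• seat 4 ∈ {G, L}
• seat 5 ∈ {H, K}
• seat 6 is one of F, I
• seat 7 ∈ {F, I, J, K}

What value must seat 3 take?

G

Among the 7 variables, L fits only seat 4 (and all 7 values in {F, G, H, I, J, K, L} must be used), so seat 4 = L.
The 6 still-open variables draw from only 6 values {F, G, H, I, J, K}, so each is used; only seat 3 can be G, hence seat 3 = G.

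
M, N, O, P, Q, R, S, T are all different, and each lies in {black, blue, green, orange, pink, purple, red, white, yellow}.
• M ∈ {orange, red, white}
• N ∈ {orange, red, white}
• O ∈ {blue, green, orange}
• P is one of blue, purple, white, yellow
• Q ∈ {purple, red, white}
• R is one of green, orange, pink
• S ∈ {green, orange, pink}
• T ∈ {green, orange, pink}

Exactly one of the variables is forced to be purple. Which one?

Q

The 8 variables together cover exactly {blue, green, orange, pink, purple, red, white, yellow} — 8 values for 8 variables — and yellow appears only in P's list, so P = yellow.
The 7 still-open variables together cover exactly {blue, green, orange, pink, purple, red, white} — 7 values for 7 variables — and blue appears only in O's list, so O = blue.
The 6 still-open variables together cover exactly {green, orange, pink, purple, red, white} — 6 values for 6 variables — and purple appears only in Q's list, so Q = purple.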